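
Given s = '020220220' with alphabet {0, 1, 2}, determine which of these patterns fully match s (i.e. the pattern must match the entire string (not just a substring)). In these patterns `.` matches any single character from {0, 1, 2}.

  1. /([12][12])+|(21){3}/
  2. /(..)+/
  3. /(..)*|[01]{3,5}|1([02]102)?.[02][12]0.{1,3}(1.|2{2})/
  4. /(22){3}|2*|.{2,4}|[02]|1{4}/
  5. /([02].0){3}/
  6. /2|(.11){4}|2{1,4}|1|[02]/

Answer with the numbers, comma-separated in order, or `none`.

1 → no match
2 → no match
3 → no match
4 → no match
5 → match
6 → no match

5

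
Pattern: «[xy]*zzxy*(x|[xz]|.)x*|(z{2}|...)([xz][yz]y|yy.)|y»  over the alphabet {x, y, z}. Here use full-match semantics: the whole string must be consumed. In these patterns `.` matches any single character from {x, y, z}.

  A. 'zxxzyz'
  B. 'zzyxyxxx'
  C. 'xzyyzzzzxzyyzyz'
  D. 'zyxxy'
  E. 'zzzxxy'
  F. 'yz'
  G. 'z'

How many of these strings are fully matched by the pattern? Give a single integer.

0

A → no match
B → no match
C → no match
D → no match
E → no match
F → no match
G → no match
Total matched: 0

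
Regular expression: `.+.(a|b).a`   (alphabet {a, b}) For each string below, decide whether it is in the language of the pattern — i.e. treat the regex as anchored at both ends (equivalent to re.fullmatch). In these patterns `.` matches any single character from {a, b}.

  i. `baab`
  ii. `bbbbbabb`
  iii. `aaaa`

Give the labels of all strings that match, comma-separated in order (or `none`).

i. `baab` → no match — must end with `a`
ii. `bbbbbabb` → no match — must end with `a`
iii. `aaaa` → no match

none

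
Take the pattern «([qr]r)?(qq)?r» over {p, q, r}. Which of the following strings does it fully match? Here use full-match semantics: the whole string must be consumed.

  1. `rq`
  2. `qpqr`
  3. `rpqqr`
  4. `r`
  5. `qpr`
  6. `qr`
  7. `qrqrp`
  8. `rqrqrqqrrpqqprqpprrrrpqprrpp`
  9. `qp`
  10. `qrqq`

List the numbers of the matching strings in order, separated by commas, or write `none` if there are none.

4

1 → no match — must end with `r`
2 → no match
3 → no match
4 → match
5 → no match
6 → no match
7 → no match — must end with `r`
8 → no match — must end with `r`
9 → no match — must end with `r`
10 → no match — must end with `r`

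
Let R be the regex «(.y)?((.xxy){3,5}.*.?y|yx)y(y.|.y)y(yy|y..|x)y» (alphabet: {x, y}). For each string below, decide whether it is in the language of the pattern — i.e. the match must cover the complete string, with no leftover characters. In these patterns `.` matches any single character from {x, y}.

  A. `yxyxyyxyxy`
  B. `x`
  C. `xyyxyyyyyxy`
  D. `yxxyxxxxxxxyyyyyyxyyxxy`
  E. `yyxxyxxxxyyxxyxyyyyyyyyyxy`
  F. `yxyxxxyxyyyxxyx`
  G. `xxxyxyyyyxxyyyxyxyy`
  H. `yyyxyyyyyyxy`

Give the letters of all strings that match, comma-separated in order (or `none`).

H

A → no match
B → no match — must end with `y`
C → no match
D → no match
E → no match
F → no match — must end with `y`
G → no match
H → match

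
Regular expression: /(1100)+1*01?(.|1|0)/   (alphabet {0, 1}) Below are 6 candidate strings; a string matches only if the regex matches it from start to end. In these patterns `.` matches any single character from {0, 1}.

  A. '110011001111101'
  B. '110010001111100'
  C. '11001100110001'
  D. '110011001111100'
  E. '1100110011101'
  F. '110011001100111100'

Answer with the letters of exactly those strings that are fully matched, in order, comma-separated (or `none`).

A, C, D, E, F

A → match
B → no match
C → match
D → match
E → match
F → match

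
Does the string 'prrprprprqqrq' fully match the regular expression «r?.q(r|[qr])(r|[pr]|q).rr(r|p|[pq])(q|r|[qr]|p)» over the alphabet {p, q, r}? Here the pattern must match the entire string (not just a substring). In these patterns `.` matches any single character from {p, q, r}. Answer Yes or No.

No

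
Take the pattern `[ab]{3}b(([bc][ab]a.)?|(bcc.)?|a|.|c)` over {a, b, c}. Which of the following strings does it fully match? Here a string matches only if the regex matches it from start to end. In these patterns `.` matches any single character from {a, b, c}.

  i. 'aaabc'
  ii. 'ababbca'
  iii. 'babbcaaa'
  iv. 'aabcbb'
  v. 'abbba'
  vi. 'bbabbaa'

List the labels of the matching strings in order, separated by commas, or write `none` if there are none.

i → match
ii → no match
iii → match
iv → no match
v → match
vi → no match

i, iii, v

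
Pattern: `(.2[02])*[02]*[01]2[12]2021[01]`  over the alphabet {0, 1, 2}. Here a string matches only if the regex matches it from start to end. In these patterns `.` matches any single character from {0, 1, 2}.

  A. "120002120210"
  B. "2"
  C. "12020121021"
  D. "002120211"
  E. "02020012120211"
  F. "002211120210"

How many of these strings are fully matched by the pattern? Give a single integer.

3

A → match
B → no match
C → no match
D → match
E → match
F → no match
Total matched: 3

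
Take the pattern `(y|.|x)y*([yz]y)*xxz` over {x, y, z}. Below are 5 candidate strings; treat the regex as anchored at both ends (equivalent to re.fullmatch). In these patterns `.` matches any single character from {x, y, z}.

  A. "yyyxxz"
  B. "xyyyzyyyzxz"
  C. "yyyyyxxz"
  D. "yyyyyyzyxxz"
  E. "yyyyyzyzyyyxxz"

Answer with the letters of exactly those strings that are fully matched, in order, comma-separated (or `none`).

A, C, D, E

A. "yyyxxz" → match
B. "xyyyzyyyzxz" → no match — must end with "xxz"
C. "yyyyyxxz" → match
D. "yyyyyyzyxxz" → match
E → match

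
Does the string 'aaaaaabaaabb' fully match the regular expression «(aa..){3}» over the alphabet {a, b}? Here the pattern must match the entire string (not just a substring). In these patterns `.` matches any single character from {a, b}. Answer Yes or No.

Yes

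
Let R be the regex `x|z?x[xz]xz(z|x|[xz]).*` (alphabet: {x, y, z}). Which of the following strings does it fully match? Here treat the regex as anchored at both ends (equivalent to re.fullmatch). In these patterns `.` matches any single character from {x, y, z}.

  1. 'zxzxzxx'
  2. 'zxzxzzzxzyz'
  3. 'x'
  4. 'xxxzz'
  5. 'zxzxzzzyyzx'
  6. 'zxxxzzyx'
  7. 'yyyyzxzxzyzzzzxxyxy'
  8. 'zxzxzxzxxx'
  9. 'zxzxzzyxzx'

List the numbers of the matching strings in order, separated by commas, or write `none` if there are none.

1, 2, 3, 4, 5, 6, 8, 9

1 → match
2 → match
3 → match
4 → match
5 → match
6 → match
7 → no match
8 → match
9 → match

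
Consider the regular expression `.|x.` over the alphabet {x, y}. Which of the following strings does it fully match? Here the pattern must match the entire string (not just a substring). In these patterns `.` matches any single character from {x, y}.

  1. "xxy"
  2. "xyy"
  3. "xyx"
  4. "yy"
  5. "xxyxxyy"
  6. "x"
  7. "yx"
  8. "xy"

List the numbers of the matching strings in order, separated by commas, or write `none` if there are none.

1. "xxy" → no match
2. "xyy" → no match
3. "xyx" → no match
4. "yy" → no match
5. "xxyxxyy" → no match
6. "x" → match
7. "yx" → no match
8. "xy" → match

6, 8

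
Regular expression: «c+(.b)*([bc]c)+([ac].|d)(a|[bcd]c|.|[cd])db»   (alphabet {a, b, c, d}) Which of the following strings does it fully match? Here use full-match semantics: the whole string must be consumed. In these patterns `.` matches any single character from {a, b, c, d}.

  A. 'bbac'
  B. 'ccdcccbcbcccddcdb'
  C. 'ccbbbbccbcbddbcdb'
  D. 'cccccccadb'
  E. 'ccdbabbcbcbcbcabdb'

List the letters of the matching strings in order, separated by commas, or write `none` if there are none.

A → no match — must start with 'c'
B → no match
C → no match
D → match
E → no match

D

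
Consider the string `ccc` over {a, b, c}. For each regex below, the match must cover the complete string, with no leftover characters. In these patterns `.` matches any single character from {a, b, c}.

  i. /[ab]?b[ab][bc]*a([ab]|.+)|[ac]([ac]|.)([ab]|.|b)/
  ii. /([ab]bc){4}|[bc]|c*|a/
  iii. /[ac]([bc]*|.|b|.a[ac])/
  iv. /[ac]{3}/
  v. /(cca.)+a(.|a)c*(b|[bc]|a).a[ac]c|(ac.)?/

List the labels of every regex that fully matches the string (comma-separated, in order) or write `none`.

i, ii, iii, iv

i → match
ii → match
iii → match
iv → match
v → no match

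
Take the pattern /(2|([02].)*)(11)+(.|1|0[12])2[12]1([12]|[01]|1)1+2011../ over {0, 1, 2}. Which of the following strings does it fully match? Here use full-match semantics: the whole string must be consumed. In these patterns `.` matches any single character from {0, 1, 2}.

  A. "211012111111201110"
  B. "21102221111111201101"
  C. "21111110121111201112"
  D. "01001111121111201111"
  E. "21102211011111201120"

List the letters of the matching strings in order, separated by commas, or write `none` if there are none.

A, B, C, D, E

A → match
B → match
C → match
D → match
E → match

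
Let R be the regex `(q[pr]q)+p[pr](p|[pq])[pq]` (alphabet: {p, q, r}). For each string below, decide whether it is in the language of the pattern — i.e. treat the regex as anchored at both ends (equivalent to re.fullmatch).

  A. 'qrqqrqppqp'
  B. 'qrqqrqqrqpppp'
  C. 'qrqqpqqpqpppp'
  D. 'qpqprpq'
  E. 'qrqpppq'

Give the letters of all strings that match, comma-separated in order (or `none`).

A, B, C, D, E

A. 'qrqqrqppqp' → match
B → match
C → match
D. 'qpqprpq' → match
E. 'qrqpppq' → match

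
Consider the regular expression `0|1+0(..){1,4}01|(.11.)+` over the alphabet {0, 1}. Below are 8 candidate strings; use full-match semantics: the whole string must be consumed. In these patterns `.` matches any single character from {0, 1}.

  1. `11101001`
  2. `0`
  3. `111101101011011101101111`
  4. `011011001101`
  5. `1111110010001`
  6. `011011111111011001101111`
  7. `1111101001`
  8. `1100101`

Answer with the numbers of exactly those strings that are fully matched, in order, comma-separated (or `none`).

1, 2, 5, 6, 7, 8

1 → match
2 → match
3 → no match
4 → no match
5 → match
6 → match
7 → match
8 → match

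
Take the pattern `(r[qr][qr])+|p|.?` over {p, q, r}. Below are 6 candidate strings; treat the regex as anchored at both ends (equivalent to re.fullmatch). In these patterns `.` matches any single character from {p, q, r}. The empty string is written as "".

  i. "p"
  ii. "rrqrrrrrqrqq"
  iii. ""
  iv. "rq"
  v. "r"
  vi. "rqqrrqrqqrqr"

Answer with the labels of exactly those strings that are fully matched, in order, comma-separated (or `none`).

i → match
ii → match
iii → match
iv → no match
v → match
vi → match

i, ii, iii, v, vi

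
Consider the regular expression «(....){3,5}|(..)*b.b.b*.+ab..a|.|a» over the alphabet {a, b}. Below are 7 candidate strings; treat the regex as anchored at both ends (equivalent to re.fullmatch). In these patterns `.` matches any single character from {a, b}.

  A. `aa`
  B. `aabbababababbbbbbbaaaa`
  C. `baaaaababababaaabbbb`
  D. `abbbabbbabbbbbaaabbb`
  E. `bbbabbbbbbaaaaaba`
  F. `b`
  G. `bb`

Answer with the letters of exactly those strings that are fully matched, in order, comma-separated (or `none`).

C, D, F

A → no match
B → no match
C → match
D → match
E → no match
F → match
G → no match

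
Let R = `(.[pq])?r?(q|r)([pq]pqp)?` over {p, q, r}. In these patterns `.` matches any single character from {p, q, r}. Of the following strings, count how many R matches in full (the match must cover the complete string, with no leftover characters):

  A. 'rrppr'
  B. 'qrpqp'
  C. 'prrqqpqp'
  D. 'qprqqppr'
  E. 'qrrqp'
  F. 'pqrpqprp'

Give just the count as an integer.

0

A. 'rrppr' → no match
B. 'qrpqp' → no match
C. 'prrqqpqp' → no match
D. 'qprqqppr' → no match
E. 'qrrqp' → no match
F. 'pqrpqprp' → no match
Total matched: 0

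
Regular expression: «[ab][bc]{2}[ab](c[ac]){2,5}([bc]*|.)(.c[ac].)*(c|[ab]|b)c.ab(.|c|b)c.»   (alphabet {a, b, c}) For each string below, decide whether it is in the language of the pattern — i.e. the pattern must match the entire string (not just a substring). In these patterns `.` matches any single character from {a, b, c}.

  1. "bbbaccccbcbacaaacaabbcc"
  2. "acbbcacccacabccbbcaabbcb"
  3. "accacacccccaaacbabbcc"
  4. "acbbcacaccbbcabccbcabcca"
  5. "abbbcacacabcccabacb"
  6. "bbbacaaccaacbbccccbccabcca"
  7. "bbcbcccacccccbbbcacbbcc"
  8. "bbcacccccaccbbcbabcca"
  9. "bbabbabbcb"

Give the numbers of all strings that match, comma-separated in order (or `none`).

1 → match
2 → match
3 → match
4 → no match
5 → match
6 → no match
7 → no match
8 → match
9. "bbabbabbcb" → no match

1, 2, 3, 5, 8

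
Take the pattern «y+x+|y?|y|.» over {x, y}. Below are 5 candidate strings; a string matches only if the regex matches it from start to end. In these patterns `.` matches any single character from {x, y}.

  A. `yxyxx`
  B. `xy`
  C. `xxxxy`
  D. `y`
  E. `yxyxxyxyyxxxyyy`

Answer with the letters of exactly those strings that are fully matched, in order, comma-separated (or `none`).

A → no match
B → no match
C → no match
D → match
E → no match

D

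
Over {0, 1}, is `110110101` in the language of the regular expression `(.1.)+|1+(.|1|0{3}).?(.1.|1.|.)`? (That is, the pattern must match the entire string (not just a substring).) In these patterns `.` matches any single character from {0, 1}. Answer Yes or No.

No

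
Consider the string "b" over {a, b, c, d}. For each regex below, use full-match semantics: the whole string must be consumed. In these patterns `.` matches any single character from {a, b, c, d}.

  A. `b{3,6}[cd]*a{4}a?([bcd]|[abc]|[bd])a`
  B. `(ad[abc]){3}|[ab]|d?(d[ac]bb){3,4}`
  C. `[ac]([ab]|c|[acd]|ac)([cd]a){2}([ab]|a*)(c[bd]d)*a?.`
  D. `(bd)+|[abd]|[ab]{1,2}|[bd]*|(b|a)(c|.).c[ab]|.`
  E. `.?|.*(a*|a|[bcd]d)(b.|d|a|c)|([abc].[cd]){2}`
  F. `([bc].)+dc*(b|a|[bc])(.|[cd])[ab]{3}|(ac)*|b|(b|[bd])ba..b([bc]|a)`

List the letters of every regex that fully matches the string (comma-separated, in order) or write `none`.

A → no match — must end with "a"
B → match
C → no match
D → match
E → match
F → match

B, D, E, F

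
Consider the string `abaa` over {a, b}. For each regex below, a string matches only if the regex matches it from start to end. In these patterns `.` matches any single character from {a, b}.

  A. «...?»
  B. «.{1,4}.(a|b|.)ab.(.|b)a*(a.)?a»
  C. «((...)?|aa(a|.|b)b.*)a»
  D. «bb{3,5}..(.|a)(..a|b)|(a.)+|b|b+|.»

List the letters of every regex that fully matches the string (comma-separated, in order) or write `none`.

C, D

A → no match
B → no match
C → match
D → match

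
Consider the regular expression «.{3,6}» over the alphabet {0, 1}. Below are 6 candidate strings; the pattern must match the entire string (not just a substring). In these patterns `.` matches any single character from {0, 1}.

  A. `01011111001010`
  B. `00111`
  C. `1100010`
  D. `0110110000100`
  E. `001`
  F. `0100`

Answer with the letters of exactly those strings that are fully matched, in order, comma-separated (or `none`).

B, E, F

A → no match
B → match
C → no match
D → no match
E → match
F → match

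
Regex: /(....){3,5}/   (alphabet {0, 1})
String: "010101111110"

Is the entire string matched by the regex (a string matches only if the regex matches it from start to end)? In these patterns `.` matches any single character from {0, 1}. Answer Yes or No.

Yes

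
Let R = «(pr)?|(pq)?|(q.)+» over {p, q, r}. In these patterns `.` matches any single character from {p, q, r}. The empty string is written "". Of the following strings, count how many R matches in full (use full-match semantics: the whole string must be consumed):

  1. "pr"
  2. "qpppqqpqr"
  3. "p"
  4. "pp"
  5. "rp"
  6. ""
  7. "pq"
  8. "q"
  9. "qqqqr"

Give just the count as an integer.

3

1 → match
2 → no match
3 → no match
4 → no match
5 → no match
6 → match
7 → match
8 → no match
9 → no match
Total matched: 3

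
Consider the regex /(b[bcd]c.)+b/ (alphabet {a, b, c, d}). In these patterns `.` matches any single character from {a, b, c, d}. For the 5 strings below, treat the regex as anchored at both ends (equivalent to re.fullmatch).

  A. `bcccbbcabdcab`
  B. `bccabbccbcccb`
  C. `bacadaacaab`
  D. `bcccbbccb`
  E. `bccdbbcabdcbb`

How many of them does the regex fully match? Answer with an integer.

A → match
B → match
C → no match
D → match
E → match
Total matched: 4

4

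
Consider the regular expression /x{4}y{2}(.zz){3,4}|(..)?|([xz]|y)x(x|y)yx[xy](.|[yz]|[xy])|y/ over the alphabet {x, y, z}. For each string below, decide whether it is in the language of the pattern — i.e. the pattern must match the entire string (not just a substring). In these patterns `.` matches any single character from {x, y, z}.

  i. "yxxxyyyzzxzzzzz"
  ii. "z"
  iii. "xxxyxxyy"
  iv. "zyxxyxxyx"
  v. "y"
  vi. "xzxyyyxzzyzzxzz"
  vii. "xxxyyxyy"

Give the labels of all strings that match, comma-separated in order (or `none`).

v

i → no match
ii → no match
iii → no match
iv → no match
v → match
vi → no match
vii → no match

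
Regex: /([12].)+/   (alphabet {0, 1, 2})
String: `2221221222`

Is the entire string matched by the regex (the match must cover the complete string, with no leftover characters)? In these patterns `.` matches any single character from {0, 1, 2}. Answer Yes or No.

Yes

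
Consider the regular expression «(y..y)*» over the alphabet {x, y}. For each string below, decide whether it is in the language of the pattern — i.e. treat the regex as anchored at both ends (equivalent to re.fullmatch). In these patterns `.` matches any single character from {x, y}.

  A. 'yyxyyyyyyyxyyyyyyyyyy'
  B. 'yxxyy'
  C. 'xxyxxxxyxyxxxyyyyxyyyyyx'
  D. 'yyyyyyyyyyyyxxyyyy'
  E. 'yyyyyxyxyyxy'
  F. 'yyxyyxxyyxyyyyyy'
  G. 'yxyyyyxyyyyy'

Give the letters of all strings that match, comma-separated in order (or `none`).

F, G

A → no match
B → no match
C → no match
D → no match
E → no match
F → match
G → match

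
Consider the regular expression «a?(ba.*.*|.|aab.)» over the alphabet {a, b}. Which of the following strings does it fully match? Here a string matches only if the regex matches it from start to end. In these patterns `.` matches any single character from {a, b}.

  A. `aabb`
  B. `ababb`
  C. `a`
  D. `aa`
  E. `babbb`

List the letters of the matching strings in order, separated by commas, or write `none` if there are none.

A. `aabb` → match
B. `ababb` → match
C. `a` → match
D. `aa` → match
E. `babbb` → match

A, B, C, D, E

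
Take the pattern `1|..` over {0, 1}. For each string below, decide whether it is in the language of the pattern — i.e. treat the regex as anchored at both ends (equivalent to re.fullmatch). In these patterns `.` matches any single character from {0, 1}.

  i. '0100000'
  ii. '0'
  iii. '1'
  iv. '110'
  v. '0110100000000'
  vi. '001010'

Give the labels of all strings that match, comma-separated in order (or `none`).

i → no match
ii → no match
iii → match
iv → no match
v → no match
vi → no match

iii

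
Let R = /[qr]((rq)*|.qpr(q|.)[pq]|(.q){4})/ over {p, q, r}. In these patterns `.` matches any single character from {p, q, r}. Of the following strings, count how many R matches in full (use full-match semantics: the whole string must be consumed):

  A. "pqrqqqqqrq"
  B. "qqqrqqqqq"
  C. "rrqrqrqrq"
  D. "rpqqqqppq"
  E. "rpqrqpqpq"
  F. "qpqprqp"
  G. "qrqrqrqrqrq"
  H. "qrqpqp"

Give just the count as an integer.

5

A → no match
B → match
C → match
D → no match
E → match
F → match
G → match
H → no match
Total matched: 5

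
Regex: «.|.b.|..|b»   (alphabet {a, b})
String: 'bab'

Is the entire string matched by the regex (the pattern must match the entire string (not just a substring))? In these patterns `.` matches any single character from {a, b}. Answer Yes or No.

No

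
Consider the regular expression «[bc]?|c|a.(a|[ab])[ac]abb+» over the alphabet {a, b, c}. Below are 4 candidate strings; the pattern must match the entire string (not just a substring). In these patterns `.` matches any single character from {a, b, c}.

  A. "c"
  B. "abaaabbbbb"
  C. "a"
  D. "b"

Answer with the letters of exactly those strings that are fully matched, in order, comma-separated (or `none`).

A → match
B → match
C → no match
D → match

A, B, D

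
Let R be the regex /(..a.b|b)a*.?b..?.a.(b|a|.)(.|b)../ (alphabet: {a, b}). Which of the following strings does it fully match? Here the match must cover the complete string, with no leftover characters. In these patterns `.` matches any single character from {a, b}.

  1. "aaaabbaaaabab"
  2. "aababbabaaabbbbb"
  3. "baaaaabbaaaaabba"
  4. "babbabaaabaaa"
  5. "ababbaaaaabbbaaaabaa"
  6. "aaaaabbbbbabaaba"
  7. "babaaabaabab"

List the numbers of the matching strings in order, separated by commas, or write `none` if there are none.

1 → no match
2 → no match
3 → match
4 → match
5 → match
6 → no match
7. "babaaabaabab" → no match

3, 4, 5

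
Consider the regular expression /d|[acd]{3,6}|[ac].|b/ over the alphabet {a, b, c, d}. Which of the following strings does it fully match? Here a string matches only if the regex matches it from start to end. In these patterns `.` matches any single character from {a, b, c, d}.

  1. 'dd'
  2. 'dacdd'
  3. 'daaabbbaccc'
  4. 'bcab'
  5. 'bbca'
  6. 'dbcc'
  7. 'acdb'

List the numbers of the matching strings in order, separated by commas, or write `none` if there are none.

2

1 → no match
2 → match
3 → no match
4 → no match
5 → no match
6 → no match
7 → no match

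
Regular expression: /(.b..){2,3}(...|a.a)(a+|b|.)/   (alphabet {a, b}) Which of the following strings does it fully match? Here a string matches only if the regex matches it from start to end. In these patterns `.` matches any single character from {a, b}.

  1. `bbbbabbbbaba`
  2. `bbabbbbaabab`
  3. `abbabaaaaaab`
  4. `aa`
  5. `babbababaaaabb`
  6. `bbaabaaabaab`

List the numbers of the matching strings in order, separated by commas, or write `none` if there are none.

1, 2

1 → match
2 → match
3 → no match
4 → no match
5 → no match
6 → no match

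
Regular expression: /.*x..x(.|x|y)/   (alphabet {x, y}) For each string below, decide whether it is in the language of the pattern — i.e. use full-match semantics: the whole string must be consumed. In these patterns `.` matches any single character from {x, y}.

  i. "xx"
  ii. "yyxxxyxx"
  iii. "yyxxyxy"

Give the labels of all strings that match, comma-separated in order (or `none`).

i → no match
ii → match
iii → match

ii, iii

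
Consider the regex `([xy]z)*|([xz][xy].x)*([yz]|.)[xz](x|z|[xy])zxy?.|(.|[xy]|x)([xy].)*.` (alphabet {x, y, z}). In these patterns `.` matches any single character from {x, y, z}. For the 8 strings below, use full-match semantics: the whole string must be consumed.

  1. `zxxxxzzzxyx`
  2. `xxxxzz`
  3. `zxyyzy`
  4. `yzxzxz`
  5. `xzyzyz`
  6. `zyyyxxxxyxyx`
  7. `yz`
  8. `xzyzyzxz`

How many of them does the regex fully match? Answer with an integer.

1. `zxxxxzzzxyx` → match
2. `xxxxzz` → match
3. `zxyyzy` → match
4. `yzxzxz` → match
5. `xzyzyz` → match
6. `zyyyxxxxyxyx` → match
7. `yz` → match
8. `xzyzyzxz` → match
Total matched: 8

8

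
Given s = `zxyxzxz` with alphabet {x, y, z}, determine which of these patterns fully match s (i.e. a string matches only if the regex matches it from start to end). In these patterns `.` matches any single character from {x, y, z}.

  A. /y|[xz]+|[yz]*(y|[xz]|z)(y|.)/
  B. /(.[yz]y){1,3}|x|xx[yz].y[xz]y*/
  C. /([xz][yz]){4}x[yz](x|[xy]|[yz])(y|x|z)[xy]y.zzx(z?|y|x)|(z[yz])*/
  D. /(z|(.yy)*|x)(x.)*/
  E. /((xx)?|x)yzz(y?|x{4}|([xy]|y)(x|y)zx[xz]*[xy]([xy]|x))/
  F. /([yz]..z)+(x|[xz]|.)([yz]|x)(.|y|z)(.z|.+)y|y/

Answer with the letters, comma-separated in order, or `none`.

A → no match
B → no match
C → no match
D → match
E → no match
F → no match — must end with `y`

D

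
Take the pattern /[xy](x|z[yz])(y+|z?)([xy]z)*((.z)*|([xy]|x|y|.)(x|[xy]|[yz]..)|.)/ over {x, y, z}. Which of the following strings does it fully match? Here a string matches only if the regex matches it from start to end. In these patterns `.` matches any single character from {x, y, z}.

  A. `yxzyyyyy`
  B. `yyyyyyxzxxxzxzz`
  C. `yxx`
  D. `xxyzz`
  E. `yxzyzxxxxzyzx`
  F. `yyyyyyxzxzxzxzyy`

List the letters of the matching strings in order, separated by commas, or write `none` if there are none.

A. `yxzyyyyy` → no match
B → no match
C. `yxx` → match
D. `xxyzz` → match
E → no match
F → no match

C, D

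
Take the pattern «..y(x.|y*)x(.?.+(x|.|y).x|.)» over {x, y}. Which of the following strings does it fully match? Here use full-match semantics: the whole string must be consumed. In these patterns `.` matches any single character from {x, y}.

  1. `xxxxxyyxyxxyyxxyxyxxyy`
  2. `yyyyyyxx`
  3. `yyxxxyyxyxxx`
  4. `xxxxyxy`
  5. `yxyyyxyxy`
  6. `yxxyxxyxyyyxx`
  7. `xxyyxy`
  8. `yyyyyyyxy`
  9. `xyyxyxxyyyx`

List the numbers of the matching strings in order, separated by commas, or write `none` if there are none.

2, 7, 8, 9

1 → no match
2 → match
3 → no match
4 → no match
5 → no match
6 → no match
7 → match
8 → match
9 → match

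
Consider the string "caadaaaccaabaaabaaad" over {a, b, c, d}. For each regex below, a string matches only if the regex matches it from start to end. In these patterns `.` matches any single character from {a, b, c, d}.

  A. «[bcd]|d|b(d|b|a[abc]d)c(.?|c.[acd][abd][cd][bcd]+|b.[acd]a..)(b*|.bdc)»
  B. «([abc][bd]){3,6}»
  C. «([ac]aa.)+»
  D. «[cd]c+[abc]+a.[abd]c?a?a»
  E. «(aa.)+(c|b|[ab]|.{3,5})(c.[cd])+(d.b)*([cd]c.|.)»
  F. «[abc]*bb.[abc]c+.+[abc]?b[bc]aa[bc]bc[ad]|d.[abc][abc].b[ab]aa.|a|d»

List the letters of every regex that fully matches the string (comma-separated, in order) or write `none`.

C

A → no match
B → no match
C → match
D → no match — must end with "a"
E → no match — must start with "aa"
F → no match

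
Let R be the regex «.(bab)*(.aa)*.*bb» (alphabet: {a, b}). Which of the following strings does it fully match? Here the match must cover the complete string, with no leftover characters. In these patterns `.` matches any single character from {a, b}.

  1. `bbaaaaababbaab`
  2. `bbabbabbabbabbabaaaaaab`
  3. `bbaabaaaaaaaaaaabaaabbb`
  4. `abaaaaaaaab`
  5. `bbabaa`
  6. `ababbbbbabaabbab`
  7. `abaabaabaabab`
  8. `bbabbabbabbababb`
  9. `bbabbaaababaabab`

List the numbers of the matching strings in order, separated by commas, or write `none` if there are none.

1 → no match — must end with `bb`
2 → no match — must end with `bb`
3 → match
4 → no match — must end with `bb`
5 → no match — must end with `bb`
6 → no match — must end with `bb`
7 → no match — must end with `bb`
8 → match
9 → no match — must end with `bb`

3, 8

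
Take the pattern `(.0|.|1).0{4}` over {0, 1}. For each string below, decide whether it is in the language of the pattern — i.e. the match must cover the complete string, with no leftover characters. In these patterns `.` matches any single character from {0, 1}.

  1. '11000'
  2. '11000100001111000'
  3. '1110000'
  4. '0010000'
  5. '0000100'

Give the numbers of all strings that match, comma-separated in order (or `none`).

4

1. '11000' → no match
2 → no match
3. '1110000' → no match
4. '0010000' → match
5. '0000100' → no match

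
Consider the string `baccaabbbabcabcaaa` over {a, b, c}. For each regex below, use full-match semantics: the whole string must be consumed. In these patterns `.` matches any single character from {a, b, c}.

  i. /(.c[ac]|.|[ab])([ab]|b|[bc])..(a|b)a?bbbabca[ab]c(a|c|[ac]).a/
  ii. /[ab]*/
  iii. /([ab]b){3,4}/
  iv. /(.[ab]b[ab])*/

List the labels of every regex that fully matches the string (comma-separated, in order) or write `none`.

i → match
ii → no match
iii → no match — must end with `b`
iv → no match

i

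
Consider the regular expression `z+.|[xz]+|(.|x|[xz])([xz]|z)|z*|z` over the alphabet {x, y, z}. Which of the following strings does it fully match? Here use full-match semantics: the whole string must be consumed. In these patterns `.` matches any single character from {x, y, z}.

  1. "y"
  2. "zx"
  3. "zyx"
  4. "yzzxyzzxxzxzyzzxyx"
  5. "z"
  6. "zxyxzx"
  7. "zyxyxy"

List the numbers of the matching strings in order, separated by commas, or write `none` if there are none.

2, 5

1 → no match
2 → match
3 → no match
4 → no match
5 → match
6 → no match
7 → no match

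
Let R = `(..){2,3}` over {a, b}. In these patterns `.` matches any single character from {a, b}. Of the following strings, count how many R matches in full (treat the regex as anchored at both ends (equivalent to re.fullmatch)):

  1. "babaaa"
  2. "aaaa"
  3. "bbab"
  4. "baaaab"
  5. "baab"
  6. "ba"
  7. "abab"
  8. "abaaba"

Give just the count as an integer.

1 → match
2 → match
3 → match
4 → match
5 → match
6 → no match
7 → match
8 → match
Total matched: 7

7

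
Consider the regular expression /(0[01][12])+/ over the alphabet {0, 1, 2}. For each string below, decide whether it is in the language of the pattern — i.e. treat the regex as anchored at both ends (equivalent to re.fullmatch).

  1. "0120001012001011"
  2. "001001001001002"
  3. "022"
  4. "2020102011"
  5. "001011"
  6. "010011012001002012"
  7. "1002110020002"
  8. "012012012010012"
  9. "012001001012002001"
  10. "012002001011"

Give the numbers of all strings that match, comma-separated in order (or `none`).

1 → no match
2 → match
3 → no match
4 → no match — must start with "0"
5 → match
6 → no match
7 → no match — must start with "0"
8 → no match
9 → match
10 → match

2, 5, 9, 10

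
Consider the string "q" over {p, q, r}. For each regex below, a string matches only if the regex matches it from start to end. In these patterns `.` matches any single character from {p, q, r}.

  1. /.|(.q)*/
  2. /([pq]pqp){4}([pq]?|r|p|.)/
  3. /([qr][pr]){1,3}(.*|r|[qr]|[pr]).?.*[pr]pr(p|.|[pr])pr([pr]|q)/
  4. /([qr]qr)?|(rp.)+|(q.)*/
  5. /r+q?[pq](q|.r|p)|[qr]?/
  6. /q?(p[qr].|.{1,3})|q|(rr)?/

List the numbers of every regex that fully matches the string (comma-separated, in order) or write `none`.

1, 5, 6

1 → match
2 → no match
3 → no match
4 → no match
5 → match
6 → match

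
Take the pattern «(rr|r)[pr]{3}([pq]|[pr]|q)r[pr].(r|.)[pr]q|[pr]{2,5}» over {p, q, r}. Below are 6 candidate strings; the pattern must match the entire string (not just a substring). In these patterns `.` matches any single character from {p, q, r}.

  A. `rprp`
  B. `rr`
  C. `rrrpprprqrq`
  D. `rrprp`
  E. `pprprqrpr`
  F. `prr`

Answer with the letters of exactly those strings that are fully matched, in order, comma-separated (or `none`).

A → match
B → match
C → match
D → match
E → no match
F → match

A, B, C, D, F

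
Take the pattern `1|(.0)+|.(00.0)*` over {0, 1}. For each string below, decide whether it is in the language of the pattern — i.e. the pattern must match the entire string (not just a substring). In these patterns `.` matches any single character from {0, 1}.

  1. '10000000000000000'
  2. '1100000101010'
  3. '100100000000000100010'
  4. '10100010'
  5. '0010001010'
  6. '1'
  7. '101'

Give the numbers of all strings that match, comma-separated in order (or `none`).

1 → match
2 → no match
3 → match
4. '10100010' → match
5. '0010001010' → match
6. '1' → match
7. '101' → no match

1, 3, 4, 5, 6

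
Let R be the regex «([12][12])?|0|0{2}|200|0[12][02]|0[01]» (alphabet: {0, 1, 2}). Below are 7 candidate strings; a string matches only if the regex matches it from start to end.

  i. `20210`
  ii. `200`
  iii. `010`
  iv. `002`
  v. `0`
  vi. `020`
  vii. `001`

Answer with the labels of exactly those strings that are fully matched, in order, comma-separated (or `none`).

ii, iii, v, vi

i → no match
ii → match
iii → match
iv → no match
v → match
vi → match
vii → no match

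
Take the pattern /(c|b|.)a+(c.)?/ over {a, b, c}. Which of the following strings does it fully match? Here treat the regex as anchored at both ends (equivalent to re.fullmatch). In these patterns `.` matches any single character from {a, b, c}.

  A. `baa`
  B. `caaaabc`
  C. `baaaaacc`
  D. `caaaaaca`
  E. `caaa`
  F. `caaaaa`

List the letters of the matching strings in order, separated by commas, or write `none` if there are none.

A → match
B → no match
C → match
D → match
E → match
F → match

A, C, D, E, F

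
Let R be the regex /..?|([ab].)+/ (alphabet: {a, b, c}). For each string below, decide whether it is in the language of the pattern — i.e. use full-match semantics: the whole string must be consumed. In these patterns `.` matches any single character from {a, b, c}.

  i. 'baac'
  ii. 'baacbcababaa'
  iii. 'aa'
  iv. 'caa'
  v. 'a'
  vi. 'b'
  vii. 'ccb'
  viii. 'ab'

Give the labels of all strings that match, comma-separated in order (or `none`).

i. 'baac' → match
ii. 'baacbcababaa' → match
iii. 'aa' → match
iv. 'caa' → no match
v. 'a' → match
vi. 'b' → match
vii. 'ccb' → no match
viii. 'ab' → match

i, ii, iii, v, vi, viii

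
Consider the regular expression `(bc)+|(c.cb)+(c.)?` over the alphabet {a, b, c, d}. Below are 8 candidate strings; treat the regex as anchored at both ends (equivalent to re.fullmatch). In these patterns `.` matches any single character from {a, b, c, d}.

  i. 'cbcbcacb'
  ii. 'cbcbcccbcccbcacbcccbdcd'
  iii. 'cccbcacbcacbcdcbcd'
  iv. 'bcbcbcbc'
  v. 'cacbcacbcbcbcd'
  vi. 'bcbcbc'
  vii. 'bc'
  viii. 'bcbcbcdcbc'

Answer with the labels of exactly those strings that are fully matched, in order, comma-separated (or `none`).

i, iii, iv, v, vi, vii

i → match
ii → no match
iii → match
iv → match
v → match
vi → match
vii → match
viii → no match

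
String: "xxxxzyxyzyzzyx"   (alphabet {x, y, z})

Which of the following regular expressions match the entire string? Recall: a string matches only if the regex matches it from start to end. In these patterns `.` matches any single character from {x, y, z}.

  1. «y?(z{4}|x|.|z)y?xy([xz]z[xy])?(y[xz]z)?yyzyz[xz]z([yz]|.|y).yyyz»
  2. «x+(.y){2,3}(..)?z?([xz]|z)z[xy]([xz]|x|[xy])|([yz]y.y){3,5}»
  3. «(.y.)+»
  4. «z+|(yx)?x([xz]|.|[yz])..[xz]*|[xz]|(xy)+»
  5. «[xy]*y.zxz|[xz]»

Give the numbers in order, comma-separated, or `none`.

2

1 → no match — must end with "yyyz"
2 → match
3 → no match
4 → no match
5 → no match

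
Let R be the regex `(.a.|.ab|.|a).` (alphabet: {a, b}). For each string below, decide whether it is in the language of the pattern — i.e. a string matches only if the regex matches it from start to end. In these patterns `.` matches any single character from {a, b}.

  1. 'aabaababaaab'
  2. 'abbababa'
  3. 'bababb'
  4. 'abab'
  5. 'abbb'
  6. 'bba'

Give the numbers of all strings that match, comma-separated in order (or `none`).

1 → no match
2 → no match
3 → no match
4 → no match
5 → no match
6 → no match

none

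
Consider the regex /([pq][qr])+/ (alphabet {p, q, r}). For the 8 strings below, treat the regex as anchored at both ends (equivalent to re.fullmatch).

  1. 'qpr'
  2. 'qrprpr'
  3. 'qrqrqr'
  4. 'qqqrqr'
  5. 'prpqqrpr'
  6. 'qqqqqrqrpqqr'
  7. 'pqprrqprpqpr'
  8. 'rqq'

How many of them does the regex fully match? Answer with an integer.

1 → no match
2 → match
3 → match
4 → match
5 → match
6 → match
7 → no match
8 → no match
Total matched: 5

5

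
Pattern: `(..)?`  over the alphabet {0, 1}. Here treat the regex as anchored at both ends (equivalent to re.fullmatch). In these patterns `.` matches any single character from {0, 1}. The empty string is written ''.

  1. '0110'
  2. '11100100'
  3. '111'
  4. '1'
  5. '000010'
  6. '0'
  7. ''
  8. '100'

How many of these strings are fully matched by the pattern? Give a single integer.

1 → no match
2 → no match
3 → no match
4 → no match
5 → no match
6 → no match
7 → match
8 → no match
Total matched: 1

1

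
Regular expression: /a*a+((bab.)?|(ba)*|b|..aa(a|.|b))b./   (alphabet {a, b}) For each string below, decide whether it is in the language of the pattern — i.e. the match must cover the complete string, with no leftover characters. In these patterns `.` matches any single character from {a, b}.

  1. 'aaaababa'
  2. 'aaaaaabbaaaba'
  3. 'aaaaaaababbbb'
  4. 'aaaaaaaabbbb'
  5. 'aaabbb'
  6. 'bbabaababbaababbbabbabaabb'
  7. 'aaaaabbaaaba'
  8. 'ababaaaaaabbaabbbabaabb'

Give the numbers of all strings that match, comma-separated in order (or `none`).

1. 'aaaababa' → match
2 → match
3 → match
4. 'aaaaaaaabbbb' → no match
5. 'aaabbb' → match
6 → no match
7. 'aaaaabbaaaba' → match
8 → no match

1, 2, 3, 5, 7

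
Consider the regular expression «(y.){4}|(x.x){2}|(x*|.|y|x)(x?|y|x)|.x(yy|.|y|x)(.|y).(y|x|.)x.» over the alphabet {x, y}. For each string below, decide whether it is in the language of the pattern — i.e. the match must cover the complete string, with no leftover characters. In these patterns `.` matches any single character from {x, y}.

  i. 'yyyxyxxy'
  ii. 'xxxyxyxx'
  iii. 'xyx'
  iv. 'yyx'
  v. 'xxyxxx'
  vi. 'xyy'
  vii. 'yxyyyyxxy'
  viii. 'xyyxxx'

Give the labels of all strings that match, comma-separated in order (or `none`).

ii, vii

i → no match
ii → match
iii → no match
iv → no match
v → no match
vi → no match
vii → match
viii → no match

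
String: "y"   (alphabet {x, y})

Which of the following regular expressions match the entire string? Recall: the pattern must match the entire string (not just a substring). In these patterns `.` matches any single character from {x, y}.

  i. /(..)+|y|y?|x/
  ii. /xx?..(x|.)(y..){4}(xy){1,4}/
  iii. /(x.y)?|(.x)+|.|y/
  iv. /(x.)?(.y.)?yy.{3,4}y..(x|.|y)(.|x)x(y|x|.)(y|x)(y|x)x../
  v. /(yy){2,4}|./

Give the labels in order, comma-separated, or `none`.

i → match
ii → no match — must start with "x"
iii → match
iv → no match
v → match

i, iii, v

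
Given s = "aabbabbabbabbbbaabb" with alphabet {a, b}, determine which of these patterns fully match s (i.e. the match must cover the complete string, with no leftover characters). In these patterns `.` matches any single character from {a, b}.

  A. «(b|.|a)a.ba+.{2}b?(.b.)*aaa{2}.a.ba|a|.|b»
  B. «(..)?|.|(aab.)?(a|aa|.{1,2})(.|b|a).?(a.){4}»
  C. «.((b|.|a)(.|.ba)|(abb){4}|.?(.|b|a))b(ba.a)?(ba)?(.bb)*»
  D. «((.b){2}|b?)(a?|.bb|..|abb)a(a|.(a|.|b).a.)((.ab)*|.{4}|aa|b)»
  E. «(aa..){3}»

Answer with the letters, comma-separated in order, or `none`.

A → no match
B → no match
C → match
D → no match
E → no match

C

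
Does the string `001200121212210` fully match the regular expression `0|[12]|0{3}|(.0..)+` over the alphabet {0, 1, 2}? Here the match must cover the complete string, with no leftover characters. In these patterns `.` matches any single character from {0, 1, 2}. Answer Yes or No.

No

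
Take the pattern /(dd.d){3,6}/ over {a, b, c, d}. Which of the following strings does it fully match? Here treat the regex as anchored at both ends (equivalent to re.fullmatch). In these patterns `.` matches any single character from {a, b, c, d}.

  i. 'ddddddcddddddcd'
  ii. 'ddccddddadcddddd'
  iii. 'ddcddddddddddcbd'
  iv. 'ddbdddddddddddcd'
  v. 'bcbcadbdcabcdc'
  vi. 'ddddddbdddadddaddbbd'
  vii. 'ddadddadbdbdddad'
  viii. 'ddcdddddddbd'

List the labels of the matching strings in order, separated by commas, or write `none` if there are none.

iv, viii

i → no match
ii → no match
iii → no match
iv → match
v → no match — must start with 'dd'
vi → no match
vii → no match
viii. 'ddcdddddddbd' → match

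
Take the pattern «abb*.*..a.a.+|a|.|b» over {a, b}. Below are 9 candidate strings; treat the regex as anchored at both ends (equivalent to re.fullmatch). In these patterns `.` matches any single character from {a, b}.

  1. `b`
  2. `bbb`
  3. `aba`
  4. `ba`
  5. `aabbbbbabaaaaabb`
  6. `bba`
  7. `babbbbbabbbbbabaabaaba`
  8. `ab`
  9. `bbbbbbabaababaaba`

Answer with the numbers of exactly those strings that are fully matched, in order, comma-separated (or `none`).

1 → match
2 → no match
3 → no match
4 → no match
5 → no match
6 → no match
7 → no match
8 → no match
9 → no match

1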